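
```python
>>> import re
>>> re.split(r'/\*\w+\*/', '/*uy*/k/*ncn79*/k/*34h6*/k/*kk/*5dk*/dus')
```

['', 'k', 'k', 'k/*kk', 'dus']

Matches to split on: at [0:6] → '/*uy*/'; at [7:16] → '/*ncn79*/'; at [17:25] → '/*34h6*/'; at [30:37] → '/*5dk*/'.
`split` removes every match and returns the 5 fragments in between.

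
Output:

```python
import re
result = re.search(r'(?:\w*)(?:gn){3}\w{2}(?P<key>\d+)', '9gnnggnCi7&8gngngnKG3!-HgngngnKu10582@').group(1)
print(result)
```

The match spans [11:21] → '8gngngnKG3'.
Captured: group 1 = '3'.

3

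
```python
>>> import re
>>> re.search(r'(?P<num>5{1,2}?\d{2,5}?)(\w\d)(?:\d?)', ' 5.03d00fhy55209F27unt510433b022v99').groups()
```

The match spans [11:16] → '55209'.
Captured: group 1 = '552', group 2 = '09'.

('552', '09')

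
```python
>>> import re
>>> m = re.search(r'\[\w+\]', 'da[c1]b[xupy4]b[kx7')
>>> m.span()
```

(2, 6)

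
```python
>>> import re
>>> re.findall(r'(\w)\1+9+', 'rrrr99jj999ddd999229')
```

The backreference `\1` re-matches whatever the first group consumed, character for character.
Scanning left to right: at [0:6] match 'rrrr99', group 1 = 'r'; at [6:11] match 'jj999', group 1 = 'j'; at [11:17] match 'ddd999', group 1 = 'd'; at [17:20] match '229', group 1 = '2'.
With a single group, `findall` returns only what that group captured — 4 items.

['r', 'j', 'd', '2']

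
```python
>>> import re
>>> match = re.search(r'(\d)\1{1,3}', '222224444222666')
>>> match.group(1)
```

'2'

A backreference is literal: `\1` must see the identical characters the first group matched.
`re.search` tries every starting position until one works.
The match spans [0:4] → '2222'.
Captured: group 1 = '2'.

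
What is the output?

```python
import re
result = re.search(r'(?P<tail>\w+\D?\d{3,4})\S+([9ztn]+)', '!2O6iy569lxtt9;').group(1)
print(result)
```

The pattern matches one or more of a word character, then optionally a non-digit, then 3 to 4 of a digit (captured as 'tail'); then one or more of a non-whitespace character; then one or more of one of [9ztn] (captured).
Unlike `match`, `search` isn't anchored — it looks for the pattern anywhere in the string.
The match spans [1:14] → '2O6iy569lxtt9'.
Captured: group 1 = '2O6iy569', group 2 = '9'.

2O6iy569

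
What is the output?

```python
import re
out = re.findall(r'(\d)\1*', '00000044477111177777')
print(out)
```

The backreference `\1` re-matches whatever the first group consumed, character for character.
Walking the string: at [0:6] match '000000', group 1 = '0'; at [6:9] match '444', group 1 = '4'; at [9:11] match '77', group 1 = '7'; at [11:15] match '1111', group 1 = '1'; at [15:20] match '77777', group 1 = '7'.
`findall` collects group 1 from each match (5 total).

['0', '4', '7', '1', '7']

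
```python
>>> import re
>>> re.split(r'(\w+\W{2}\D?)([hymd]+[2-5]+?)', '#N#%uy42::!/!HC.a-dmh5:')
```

['#', 'N#%u', 'y4', '2::!/!HC.a-dmh5:']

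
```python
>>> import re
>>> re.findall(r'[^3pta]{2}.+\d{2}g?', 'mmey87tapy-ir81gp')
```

`findall` yields the raw match text (1 of them) because the pattern has no groups.

['mmey87tapy-ir81g']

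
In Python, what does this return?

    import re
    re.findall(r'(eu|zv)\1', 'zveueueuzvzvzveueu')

['eu', 'zv', 'eu']

After group 1 captures some text, `\1` only succeeds where that same text appears again.
Scanning left to right: at [2:6] match 'eueu', group 1 = 'eu'; at [8:12] match 'zvzv', group 1 = 'zv'; at [14:18] match 'eueu', group 1 = 'eu'.
With a single group, `findall` returns only what that group captured — 3 items.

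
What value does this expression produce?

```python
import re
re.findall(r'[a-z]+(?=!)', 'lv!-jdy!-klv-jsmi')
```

['lv', 'jdy']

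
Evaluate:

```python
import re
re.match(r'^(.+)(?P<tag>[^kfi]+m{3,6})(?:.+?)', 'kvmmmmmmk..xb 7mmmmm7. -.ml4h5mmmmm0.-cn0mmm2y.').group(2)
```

'0mmm'

Pattern: anchored at the start of the string; then one or more of any character (captured); then one or more of any character except [kfi], then 3 to 6 of the literal 'm' (captured as 'tag'); then one or more of any character (lazy) (non-capturing group).
`match` is anchored at position 0; if the pattern doesn't fit there, it returns None.
The match spans [0:45] → 'kvmmmmmmk..xb 7mmmmm7. -.ml4h5mmmmm0.-cn0mmm2'.
Captured: group 1 = 'kvmmmmmmk..xb 7mmmmm7. -.ml4h5mmmmm0.-cn', group 2 = '0mmm'.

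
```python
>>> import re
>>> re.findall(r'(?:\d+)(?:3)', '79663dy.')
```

Pattern: one or more of a digit (non-capturing group); then a literal '3' (non-capturing group).
Scanning left to right: at [0:5] → '79663'.
With no groups in the pattern, `findall` gives back each whole match — 1 here.

['79663']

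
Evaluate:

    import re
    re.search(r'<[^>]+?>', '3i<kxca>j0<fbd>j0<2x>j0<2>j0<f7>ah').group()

'<kxca>'

`search` walks the string left to right and returns the first match it finds.
The match spans [2:8] → '<kxca>'.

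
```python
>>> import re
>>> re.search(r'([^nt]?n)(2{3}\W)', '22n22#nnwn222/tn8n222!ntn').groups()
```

The match spans [8:14] → 'wn222/'.
Captured: group 1 = 'wn', group 2 = '222/'.

('wn', '222/')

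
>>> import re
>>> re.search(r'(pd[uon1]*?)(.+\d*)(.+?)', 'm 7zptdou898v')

None

Pattern: the literal 'pd', then zero or more of one of [uon1] (lazy) (captured); then one or more of any character, then zero or more of a digit (captured); then one or more of any character (lazy) (captured).
Here nothing in the string fits, so the call returns None.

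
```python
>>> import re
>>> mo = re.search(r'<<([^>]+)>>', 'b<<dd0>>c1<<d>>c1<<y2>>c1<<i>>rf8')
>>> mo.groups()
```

('dd0',)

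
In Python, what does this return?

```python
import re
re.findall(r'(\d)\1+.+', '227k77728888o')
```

['2']

A backreference is literal: `\1` must see the identical characters the first group matched.
Matches: at [0:13] match '227k77728888o', group 1 = '2'.
Because there's exactly one group, `findall` drops the full match and keeps group 1 from the one hit.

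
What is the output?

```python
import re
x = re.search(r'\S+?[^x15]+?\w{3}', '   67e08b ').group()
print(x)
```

67e08

With the lazy modifier that quantifier settles for the fewest repetitions that let the rest of the pattern succeed (the atoms after it are unaffected and can still be greedy).
The match spans [3:8] → '67e08'.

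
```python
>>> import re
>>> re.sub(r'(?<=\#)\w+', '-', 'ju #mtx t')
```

'ju #- t'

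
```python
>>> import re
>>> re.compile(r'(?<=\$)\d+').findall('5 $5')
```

['5']

Lookahead/lookbehind check context without consuming it, so the matched span excludes the asserted characters.
No capturing groups, so `findall` returns the 1 full match string.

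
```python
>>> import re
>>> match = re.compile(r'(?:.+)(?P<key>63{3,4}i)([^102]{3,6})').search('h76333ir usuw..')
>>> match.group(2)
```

Pattern: one or more of any character (non-capturing group); then the literal '6', then 3 to 4 of a literal '3', then the literal 'i' (captured as 'key'); then 3 to 6 of any character except [102] (captured).
`re.search` scans for the first position where the pattern succeeds.
The match spans [0:13] → 'h76333ir usuw'.
Captured: group 1 = '6333i', group 2 = 'r usuw'.

'r usuw'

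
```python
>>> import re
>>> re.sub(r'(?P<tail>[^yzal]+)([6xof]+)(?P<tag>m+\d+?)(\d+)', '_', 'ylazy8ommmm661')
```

'ylazy_'

Pattern: one or more of any character except [yzal] (captured as 'tail'); then one or more of one of [6xof] (captured); then one or more of a literal 'm', then one or more of a digit (lazy) (captured as 'tag'); then one or more of a digit (captured).
Matches: at [5:14] → '8ommmm661'.
Each match is replaced by '_'.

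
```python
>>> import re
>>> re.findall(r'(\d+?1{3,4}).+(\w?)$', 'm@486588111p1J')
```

[('486588111', '')]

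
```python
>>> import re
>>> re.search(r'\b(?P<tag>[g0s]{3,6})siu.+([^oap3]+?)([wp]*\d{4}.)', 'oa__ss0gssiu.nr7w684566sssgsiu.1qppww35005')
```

Pattern: a word boundary (`\b`, zero-width); then 3 to 6 of one of [g0s] (captured as 'tag'); then the literal 'siu', then one or more of any character; then one or more of any character except [oap3] (lazy) (captured); then zero or more of one of [wp], then exactly 4 of a digit, then any character (captured).
`search` walks the string left to right and returns the first match it finds.
Here no position works, so the call returns None.

None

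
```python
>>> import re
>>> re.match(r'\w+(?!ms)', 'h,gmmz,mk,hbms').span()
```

(0, 1)

`match` is anchored at position 0; if the pattern doesn't fit there, it returns None.
The match spans [0:1] → 'h'.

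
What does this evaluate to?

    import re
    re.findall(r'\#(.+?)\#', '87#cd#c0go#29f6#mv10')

['cd', '29f6']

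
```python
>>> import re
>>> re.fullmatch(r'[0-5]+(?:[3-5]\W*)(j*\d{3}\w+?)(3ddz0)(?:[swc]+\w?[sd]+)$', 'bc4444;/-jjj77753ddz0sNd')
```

This matches one or more of a character in [0-5]; then a character in [3-5], then zero or more of a non-word character (non-capturing group); then zero or more of a literal 'j', then exactly 3 of a digit, then one or more of a word character (lazy) (captured); then the literal '3d', then the literal 'dz0' (captured); then one or more of one of [swc], then optionally a word character, then one or more of one of [sd] (non-capturing group); then anchored at the end.
For `fullmatch`, every character of the input must be accounted for by the pattern.
Here there's no way to consume every character, so the call returns None.

None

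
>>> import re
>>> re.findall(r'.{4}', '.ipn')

This matches exactly 4 of any character.
Scanning left to right: at [0:4] → '.ipn'.
`findall` yields the raw match text (1 of them) because the pattern has no groups.

['.ipn']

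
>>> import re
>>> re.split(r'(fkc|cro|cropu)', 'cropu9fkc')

['', 'cro', 'pu9', 'fkc', '']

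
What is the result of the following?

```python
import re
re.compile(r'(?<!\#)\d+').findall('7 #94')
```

The negative lookahead/lookbehind blocks any match where the forbidden context is present.
`findall` yields the raw match text (2 of them) because the pattern has no groups.

['7', '4']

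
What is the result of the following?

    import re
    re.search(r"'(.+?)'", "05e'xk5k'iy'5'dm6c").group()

A non-greedy quantifier consumes as few characters as it can — just enough that the remainder of the pattern still matches from where it stops; whatever follows it matches normally.
`search` walks the string left to right and returns the first match it finds.
The match spans [3:9] → "'xk5k'".
Captured: group 1 = 'xk5k'.

"'xk5k'"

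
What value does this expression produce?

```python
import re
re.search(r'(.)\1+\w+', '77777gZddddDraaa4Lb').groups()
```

('7',)

The backreference `\1` re-matches whatever the first group consumed, character for character.
Unlike `match`, `search` isn't anchored — it looks for the pattern anywhere in the string.
The match spans [0:19] → '77777gZddddDraaa4Lb'.
Captured: group 1 = '7'.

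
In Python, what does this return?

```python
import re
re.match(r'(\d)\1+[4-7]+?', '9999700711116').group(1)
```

'9'

The backreference `\1` re-matches whatever the first group consumed, character for character.
`re.match` only tries the pattern at the start of the string.
The match spans [0:5] → '99997'.
Captured: group 1 = '9'.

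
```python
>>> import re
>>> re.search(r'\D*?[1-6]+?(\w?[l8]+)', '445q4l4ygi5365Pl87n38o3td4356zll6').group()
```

'q4l'

This matches zero or more of a non-digit (lazy); then one or more of a character in [1-6] (lazy); then optionally a word character, then one or more of one of [l8] (captured).
`search` walks the string left to right and returns the first match it finds.
The match spans [3:6] → 'q4l'.
Captured: group 1 = 'l'.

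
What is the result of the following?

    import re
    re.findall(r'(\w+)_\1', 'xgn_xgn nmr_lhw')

['xgn']

`\1` has to match the exact text group 1 already captured.
`findall` collects group 1 from the one match (1 total).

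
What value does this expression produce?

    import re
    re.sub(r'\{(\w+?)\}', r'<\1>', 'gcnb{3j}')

Matches: at [4:8] → '{3j}'.
Each match is replaced using the text its own group 1 captured.

'gcnb<3j>'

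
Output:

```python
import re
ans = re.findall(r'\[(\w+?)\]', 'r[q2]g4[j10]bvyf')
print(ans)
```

Walking the string: at [1:5] match '[q2]', group 1 = 'q2'; at [7:12] match '[j10]', group 1 = 'j10'.
`findall` collects group 1 from each match (2 total).

['q2', 'j10']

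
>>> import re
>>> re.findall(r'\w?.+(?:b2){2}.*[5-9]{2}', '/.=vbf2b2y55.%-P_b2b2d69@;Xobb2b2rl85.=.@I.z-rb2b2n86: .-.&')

The pattern matches optionally a word character, then one or more of any character, then the literal 'b2' repeated 2 times; then zero or more of any character, then exactly 2 of a character in [5-9].
With no groups in the pattern, `findall` gives back each whole match — 1 here.

['/.=vbf2b2y55.%-P_b2b2d69@;Xobb2b2rl85.=.@I.z-rb2b2n86']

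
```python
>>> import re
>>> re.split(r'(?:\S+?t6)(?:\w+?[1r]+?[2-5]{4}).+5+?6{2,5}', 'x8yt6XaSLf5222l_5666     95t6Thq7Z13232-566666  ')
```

Pattern: one or more of a non-whitespace character (lazy), then the literal 't6' (non-capturing group); then one or more of a word character (lazy), then one or more of one of [1r] (lazy), then exactly 4 of a character in [2-5] (non-capturing group); then one or more of any character, then one or more of a literal '5' (lazy), then 2 to 5 of the literal '6'.
Matches to split on: at [25:46] → '95t6Thq7Z13232-566666'.
The string is cut at each match, leaving 2 pieces.

['x8yt6XaSLf5222l_5666     ', '  ']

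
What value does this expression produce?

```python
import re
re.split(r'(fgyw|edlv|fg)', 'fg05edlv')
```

['', 'fg', '05', 'edlv', '']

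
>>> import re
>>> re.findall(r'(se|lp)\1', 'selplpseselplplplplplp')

After group 1 captures some text, `\1` only succeeds where that same text appears again.
Matches: at [2:6] match 'lplp', group 1 = 'lp'; at [6:10] match 'sese', group 1 = 'se'; at [10:14] match 'lplp', group 1 = 'lp'; at [14:18] match 'lplp', group 1 = 'lp'; at [18:22] match 'lplp', group 1 = 'lp'.
Because there's exactly one group, `findall` drops the full match and keeps group 1 from each hit.

['lp', 'se', 'lp', 'lp', 'lp']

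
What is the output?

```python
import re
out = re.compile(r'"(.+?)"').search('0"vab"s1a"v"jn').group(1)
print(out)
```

The match spans [1:6] → '"vab"'.
Captured: group 1 = 'vab'.

vab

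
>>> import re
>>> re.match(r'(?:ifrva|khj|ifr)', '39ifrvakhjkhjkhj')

None

`match` is anchored at position 0; if the pattern doesn't fit there, it returns None.
Here the pattern fails at index 0, so the call returns None.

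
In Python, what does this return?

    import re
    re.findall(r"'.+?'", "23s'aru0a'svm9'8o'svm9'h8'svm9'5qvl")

["'aru0a'", "'8o'", "'h8'"]

Scanning left to right: at [3:10] → "'aru0a'"; at [14:18] → "'8o'"; at [22:26] → "'h8'".
With no groups in the pattern, `findall` gives back each whole match — 3 here.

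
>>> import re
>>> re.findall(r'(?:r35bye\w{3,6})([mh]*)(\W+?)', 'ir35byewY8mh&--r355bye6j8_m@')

[('', '&')]

With 2 capturing groups, `findall` returns a 2-tuple per match.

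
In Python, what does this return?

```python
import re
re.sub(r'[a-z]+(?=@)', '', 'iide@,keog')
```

'@,keog'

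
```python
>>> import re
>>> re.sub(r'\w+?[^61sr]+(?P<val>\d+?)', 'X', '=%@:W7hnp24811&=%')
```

`sub` substitutes 'X' at each match site.

'=%@:X1&=%'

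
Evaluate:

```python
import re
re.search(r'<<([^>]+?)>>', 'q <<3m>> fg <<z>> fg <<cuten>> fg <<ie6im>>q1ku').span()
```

(2, 8)

The match spans [2:8] → '<<3m>>'.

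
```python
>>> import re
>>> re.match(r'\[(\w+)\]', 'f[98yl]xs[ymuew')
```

`match` is anchored at position 0; if the pattern doesn't fit there, it returns None.
Here position 0 doesn't satisfy it, so the call returns None.

None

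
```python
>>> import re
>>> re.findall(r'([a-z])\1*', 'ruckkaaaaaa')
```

['r', 'u', 'c', 'k', 'a']

After group 1 captures some text, `\1` only succeeds where that same text appears again.
Scanning left to right: at [0:1] match 'r', group 1 = 'r'; at [1:2] match 'u', group 1 = 'u'; at [2:3] match 'c', group 1 = 'c'; at [3:5] match 'kk', group 1 = 'k'; at [5:11] match 'aaaaaa', group 1 = 'a'.
With a single group, `findall` returns only what that group captured — 5 items.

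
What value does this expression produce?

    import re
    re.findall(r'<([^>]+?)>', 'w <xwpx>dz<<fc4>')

Scanning left to right: at [2:8] match '<xwpx>', group 1 = 'xwpx'; at [10:16] match '<<fc4>', group 1 = '<fc4'.
One capturing group, so `findall` returns just the captured substring from each match — 2 in all.

['xwpx', '<fc4']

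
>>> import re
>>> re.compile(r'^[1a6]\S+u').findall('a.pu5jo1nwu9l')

This matches anchored at the start of the string; then one of [1a6], then one or more of a non-whitespace character; then a literal 'u'.
Since nothing is captured, `findall` lists the 1 matched substring directly.

['a.pu5jo1nwu']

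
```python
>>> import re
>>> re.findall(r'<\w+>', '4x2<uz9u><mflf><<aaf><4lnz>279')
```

['<uz9u>', '<mflf>', '<aaf>', '<4lnz>']

`findall` yields the raw match text (4 of them) because the pattern has no groups.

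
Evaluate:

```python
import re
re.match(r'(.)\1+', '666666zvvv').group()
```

'666666'

A backreference is literal: `\1` must see the identical characters the first group matched.
`re.match` won't scan ahead — the pattern has to work from the very first character.
The match spans [0:6] → '666666'.
Captured: group 1 = '6'.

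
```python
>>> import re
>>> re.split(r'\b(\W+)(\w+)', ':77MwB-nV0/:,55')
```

[':77MwB', '-', 'nV0', '', '/:,', '55', '']

The pattern matches a word boundary (`\b`, zero-width); then one or more of a non-word character (captured); then one or more of a word character (captured).
`re.split` interleaves the captured-group text with the surrounding fragments.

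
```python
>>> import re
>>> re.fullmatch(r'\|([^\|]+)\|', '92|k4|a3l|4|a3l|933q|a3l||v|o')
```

`re.fullmatch` requires the pattern to consume the entire string.
Here the string isn't matched end-to-end, so the call returns None.

None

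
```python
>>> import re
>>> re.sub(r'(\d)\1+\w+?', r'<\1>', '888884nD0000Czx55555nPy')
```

After group 1 captures some text, `\1` only succeeds where that same text appears again.
Each match is replaced using the text its own group 1 captured.

'<8>nD<0>zx<5>Py'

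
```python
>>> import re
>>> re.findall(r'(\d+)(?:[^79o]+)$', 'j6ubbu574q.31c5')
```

['574']

Pattern: one or more of a digit (captured); then one or more of any character except [79o] (non-capturing group); then anchored at the end.
Scanning left to right: at [6:15] match '574q.31c5', group 1 = '574'.
`findall` collects group 1 from the one match (1 total).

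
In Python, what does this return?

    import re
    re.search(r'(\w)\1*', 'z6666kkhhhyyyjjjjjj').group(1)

'z'

The backreference `\1` re-matches whatever the first group consumed, character for character.
Unlike `match`, `search` isn't anchored — it looks for the pattern anywhere in the string.
The match spans [0:1] → 'z'.
Captured: group 1 = 'z'.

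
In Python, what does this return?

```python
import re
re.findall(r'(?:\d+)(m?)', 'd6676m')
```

The pattern matches one or more of a digit (non-capturing group); then optionally a literal 'm' (captured).
Matches: at [1:6] match '6676m', group 1 = 'm'.
With a single group, `findall` returns only what that group captured — 1 item.

['m']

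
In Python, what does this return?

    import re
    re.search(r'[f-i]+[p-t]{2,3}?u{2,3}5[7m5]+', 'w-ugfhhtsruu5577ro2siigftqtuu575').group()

'gfhhtsruu5577'

This matches one or more of a character in [f-i]; then 2 to 3 of a character in [p-t] (lazy), then 2 to 3 of a literal 'u'; then a literal '5', then one or more of one of [7m5].
The match spans [3:16] → 'gfhhtsruu5577'.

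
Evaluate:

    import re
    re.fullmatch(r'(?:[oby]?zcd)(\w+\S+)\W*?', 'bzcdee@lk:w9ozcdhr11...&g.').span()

(0, 26)

This matches optionally one of [oby], then the literal 'zcd' (non-capturing group); then one or more of a word character, then one or more of a non-whitespace character (captured); then zero or more of a non-word character (lazy).
`re.fullmatch` is like wrapping the pattern in `^…$` (in single-line mode).
The match spans [0:26] → 'bzcdee@lk:w9ozcdhr11...&g.'.
Captured: group 1 = 'ee@lk:w9ozcdhr11...&g.'.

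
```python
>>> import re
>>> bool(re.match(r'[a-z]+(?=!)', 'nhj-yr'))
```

The `(?=…)`/`(?<=…)` assertion just peeks at neighbouring text; it doesn't advance the match position.
`match` is anchored at position 0; if the pattern doesn't fit there, it returns None.
Here position 0 doesn't satisfy it, so the call returns None, and `bool(None)` is False.

False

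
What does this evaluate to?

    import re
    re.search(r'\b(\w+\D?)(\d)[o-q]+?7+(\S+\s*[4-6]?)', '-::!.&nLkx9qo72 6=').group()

'nLkx9qo72 6'

The pattern matches a word boundary (`\b`, zero-width); then one or more of a word character, then optionally a non-digit (captured); then a digit (captured); then one or more of a character in [o-q] (lazy), then one or more of the literal '7'; then one or more of a non-whitespace character, then zero or more of whitespace, then optionally a character in [4-6] (captured).
The match spans [6:17] → 'nLkx9qo72 6'.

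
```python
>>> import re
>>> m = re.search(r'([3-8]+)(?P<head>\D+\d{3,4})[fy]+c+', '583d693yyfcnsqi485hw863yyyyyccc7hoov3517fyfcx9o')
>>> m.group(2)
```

The match spans [0:11] → '583d693yyfc'.
Captured: group 1 = '583', group 2 = 'd693'.

'd693'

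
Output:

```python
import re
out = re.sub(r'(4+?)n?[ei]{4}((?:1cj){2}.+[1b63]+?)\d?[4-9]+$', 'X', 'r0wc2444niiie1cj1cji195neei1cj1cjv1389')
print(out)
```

r0wc2X

This matches one or more of a literal '4' (lazy) (captured); then optionally a literal 'n', then exactly 4 of one of [ei]; then the literal '1cj' repeated 2 times, then one or more of any character, then one or more of one of [1b63] (lazy) (captured); then optionally a digit, then one or more of a character in [4-9]; then anchored at the end.
Each match is replaced by 'X'.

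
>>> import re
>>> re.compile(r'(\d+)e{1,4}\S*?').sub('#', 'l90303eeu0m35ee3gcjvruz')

A non-greedy quantifier consumes as few characters as it can — just enough that the remainder of the pattern still matches from where it stops; whatever follows it matches normally.
`sub` substitutes '#' at each match site.

'l#u0m#3gcjvruz'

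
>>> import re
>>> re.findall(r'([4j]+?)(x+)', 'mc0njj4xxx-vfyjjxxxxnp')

[('jj4', 'xxx'), ('jj', 'xxxx')]

With 2 capturing groups, `findall` returns a 2-tuple per match.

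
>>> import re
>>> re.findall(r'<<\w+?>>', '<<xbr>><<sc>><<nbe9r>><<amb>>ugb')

['<<xbr>>', '<<sc>>', '<<nbe9r>>', '<<amb>>']

Walking the string: at [0:7] → '<<xbr>>'; at [7:13] → '<<sc>>'; at [13:22] → '<<nbe9r>>'; at [22:29] → '<<amb>>'.
Since nothing is captured, `findall` lists the 4 matched substrings directly.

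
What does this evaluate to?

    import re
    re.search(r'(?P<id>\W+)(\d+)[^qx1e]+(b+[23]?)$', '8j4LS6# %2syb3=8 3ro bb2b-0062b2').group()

'# %2syb3=8 3ro bb2b-0062b2'

This matches one or more of a non-word character (captured as 'id'); then one or more of a digit (captured); then one or more of any character except [qx1e]; then one or more of the literal 'b', then optionally one of [23] (captured); then anchored at the end.
Unlike `match`, `search` isn't anchored — it looks for the pattern anywhere in the string.
The match spans [6:32] → '# %2syb3=8 3ro bb2b-0062b2'.
Captured: group 1 = '# %', group 2 = '2', group 3 = 'b2'.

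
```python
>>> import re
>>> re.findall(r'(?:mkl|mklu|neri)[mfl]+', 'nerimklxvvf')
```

No capturing groups, so `findall` returns the 1 full match string.

['nerim']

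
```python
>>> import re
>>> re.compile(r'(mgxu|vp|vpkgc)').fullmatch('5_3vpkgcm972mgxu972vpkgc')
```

None

For `fullmatch`, every character of the input must be accounted for by the pattern.
Here there's no way to consume every character, so the call returns None.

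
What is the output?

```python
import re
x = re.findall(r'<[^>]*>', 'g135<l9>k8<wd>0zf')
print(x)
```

['<l9>', '<wd>']

Walking the string: at [4:8] → '<l9>'; at [10:14] → '<wd>'.
`findall` yields the raw match text (2 of them) because the pattern has no groups.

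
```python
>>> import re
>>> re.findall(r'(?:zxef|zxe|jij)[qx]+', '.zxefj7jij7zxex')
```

['zxex']

Since nothing is captured, `findall` lists the 1 matched substring directly.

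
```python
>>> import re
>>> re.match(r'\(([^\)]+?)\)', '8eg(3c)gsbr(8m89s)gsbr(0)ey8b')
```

None

`re.match` won't scan ahead — the pattern has to work from the very first character.
Here the string doesn't start with a match, so the call returns None.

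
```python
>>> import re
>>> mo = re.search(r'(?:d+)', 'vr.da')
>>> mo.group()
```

'd'

This matches one or more of a literal 'd' (non-capturing group).
`search` walks the string left to right and returns the first match it finds.
The match spans [3:4] → 'd'.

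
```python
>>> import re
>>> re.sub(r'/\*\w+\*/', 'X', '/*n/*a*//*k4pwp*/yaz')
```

Matches: at [3:8] → '/*a*/'; at [8:17] → '/*k4pwp*/'.
Every occurrence is swapped for 'X'.

'/*nXXyaz'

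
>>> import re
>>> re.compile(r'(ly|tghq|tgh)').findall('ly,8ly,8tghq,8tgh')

['ly', 'ly', 'tghq', 'tgh']

The regex engine tests alternatives in the order written; an earlier branch that matches wins even if a later one would match more.
Matches: at [0:2] match 'ly', group 1 = 'ly'; at [4:6] match 'ly', group 1 = 'ly'; at [8:12] match 'tghq', group 1 = 'tghq'; at [14:17] match 'tgh', group 1 = 'tgh'.
Because there's exactly one group, `findall` drops the full match and keeps group 1 from each hit.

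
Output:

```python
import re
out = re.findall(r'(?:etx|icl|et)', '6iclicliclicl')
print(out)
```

['icl', 'icl', 'icl', 'icl']

No capturing groups, so `findall` returns the 4 full match strings.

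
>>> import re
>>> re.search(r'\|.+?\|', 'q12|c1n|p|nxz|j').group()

The match spans [3:8] → '|c1n|'.

'|c1n|'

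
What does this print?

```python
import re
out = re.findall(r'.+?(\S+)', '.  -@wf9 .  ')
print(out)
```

['-@wf9', '.']

This matches one or more of any character (lazy); then one or more of a non-whitespace character (captured).
A non-greedy quantifier consumes as few characters as it can — just enough that the remainder of the pattern still matches from where it stops; whatever follows it matches normally.
Scanning left to right: at [0:8] match '.  -@wf9', group 1 = '-@wf9'; at [8:10] match ' .', group 1 = '.'.
Because there's exactly one group, `findall` drops the full match and keeps group 1 from each hit.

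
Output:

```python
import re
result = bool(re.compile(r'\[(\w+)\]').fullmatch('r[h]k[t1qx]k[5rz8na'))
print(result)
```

`re.fullmatch` is like wrapping the pattern in `^…$` (in single-line mode).
Here the pattern can't cover the whole string, so the call returns None, and `bool(None)` is False.

False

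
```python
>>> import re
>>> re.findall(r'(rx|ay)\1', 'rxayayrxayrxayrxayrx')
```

`\1` has to match the exact text group 1 already captured.
Scanning left to right: at [2:6] match 'ayay', group 1 = 'ay'.
Because there's exactly one group, `findall` drops the full match and keeps group 1 from the one hit.

['ay']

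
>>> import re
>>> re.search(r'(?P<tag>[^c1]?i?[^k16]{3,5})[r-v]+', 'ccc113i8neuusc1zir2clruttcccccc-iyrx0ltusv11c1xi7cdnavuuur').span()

Pattern: optionally any character except [c1], then optionally the literal 'i', then 3 to 5 of any character except [k16] (captured as 'tag'); then one or more of a character in [r-v].
`re.search` tries every starting position until one works.
The match spans [5:13] → '3i8neuus'.
Captured: group 1 = '3i8neuu'.

(5, 13)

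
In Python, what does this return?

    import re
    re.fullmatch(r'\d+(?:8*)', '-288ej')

`re.fullmatch` is like wrapping the pattern in `^…$` (in single-line mode).
Here the string isn't matched end-to-end, so the call returns None.

None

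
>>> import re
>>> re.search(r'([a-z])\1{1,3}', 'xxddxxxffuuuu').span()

`\1` is not a pattern — it's the concrete string captured by group 1, re-applied verbatim.
The match spans [0:2] → 'xx'.

(0, 2)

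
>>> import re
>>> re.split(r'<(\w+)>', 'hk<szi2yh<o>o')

['hk<szi2yh', 'o', 'o']

Matches to split on: at [9:12] → '<o>'.
`re.split` interleaves the captured-group text with the surrounding fragments.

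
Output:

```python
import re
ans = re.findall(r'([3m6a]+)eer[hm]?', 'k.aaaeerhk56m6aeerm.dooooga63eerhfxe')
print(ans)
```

Because there's exactly one group, `findall` drops the full match and keeps group 1 from each hit.

['aaa', '6m6a', 'a63']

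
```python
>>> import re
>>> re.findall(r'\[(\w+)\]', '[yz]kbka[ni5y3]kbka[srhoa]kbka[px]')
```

Walking the string: at [0:4] match '[yz]', group 1 = 'yz'; at [8:15] match '[ni5y3]', group 1 = 'ni5y3'; at [19:26] match '[srhoa]', group 1 = 'srhoa'; at [30:34] match '[px]', group 1 = 'px'.
One capturing group, so `findall` returns just the captured substring from each match — 4 in all.

['yz', 'ni5y3', 'srhoa', 'px']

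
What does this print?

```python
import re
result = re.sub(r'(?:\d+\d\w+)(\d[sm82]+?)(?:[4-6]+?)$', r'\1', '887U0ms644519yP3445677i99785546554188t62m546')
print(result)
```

2m

The pattern matches one or more of a digit, then a digit, then one or more of a word character (non-capturing group); then a digit, then one or more of one of [sm82] (lazy) (captured); then one or more of a character in [4-6] (lazy) (non-capturing group); then anchored at the end.
Matches: at [0:44] → '887U0ms644519yP3445677i99785546554188t62m546'.
Each match is replaced using the text its own group 1 captured.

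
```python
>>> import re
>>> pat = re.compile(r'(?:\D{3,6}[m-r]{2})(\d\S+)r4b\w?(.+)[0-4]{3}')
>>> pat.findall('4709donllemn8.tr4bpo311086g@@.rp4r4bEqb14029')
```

[('8.tr4bpo311086g@@.rp4', 'qb1')]

This matches 3 to 6 of a non-digit, then exactly 2 of a character in [m-r] (non-capturing group); then a digit, then one or more of a non-whitespace character (captured); then the literal 'r4b', then optionally a word character; then one or more of any character (captured); then exactly 3 of a character in [0-4].
Matches: at [4:43] match 'donllemn8.tr4bpo311086g@@.rp4r4bEqb1402', groups = ('8.tr4bpo311086g@@.rp4', 'qb1').
With 2 capturing groups, `findall` returns a 2-tuple per match.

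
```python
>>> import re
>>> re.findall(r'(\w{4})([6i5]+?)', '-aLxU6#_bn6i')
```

[('aLxU', '6'), ('_bn6', 'i')]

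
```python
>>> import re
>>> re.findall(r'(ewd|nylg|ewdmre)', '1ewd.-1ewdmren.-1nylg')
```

['ewd', 'ewd', 'nylg']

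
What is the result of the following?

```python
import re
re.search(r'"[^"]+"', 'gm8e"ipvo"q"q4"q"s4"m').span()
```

(4, 10)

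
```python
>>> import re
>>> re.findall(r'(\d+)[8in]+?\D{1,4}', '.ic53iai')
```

The pattern matches one or more of a digit (captured); then one or more of one of [8in] (lazy), then 1 to 4 of a non-digit.
Scanning left to right: at [3:8] match '53iai', group 1 = '53'.
One capturing group, so `findall` returns just the captured substring from the one match — 1 in all.

['53']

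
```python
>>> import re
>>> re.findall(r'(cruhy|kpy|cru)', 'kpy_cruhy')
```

['kpy', 'cruhy']

The regex engine tests alternatives in the order written; an earlier branch that matches wins even if a later one would match more.
One capturing group, so `findall` returns just the captured substring from each match — 2 in all.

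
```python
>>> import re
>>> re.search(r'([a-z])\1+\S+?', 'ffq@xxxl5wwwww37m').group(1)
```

'f'

The backreference `\1` re-matches whatever the first group consumed, character for character.
`re.search` tries every starting position until one works.
The match spans [0:3] → 'ffq'.
Captured: group 1 = 'f'.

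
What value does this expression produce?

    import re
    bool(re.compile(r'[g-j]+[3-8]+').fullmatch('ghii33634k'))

Pattern: one or more of a character in [g-j]; then one or more of a character in [3-8].
`re.fullmatch` is like wrapping the pattern in `^…$` (in single-line mode).
Here the string isn't matched end-to-end, so the call returns None, and `bool(None)` is False.

False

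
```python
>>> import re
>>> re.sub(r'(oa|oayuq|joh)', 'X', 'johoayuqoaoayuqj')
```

Branches in `(...|...)` are attempted left-to-right; the first branch that allows the whole pattern to succeed is taken.
Matches: at [0:3] → 'joh'; at [3:5] → 'oa'; at [8:10] → 'oa'; at [10:12] → 'oa'.
Each match is replaced by 'X'.

'XXyuqXXyuqj'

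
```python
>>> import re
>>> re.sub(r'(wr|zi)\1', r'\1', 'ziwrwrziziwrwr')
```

'ziwrziwr'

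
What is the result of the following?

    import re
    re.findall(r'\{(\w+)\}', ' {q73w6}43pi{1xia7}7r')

['q73w6', '1xia7']

Because there's exactly one group, `findall` drops the full match and keeps group 1 from each hit.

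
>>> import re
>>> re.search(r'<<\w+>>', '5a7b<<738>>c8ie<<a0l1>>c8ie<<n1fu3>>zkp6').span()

(4, 11)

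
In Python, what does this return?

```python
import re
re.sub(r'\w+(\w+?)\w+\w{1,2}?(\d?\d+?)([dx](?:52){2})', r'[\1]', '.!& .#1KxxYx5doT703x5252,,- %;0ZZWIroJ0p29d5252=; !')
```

'.!& .#[T],,- %;[0]=; !'

This matches one or more of a word character; then one or more of a word character (lazy) (captured); then one or more of a word character, then 1 to 2 of a word character (lazy); then optionally a digit, then one or more of a digit (lazy) (captured); then one of [dx], then the literal '52' repeated 2 times (captured).
Matches: at [6:24] → '1KxxYx5doT703x5252'; at [30:47] → '0ZZWIroJ0p29d5252'.
`\1` in the replacement pulls in group 1's text for each match.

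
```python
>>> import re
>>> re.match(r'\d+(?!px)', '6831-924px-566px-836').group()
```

'6831'

`(?!…)`/`(?<!…)` only lets a position through if the neighbouring text does NOT match; no characters are consumed.
With `match`, the pattern is implicitly anchored at the beginning.
The match spans [0:4] → '6831'.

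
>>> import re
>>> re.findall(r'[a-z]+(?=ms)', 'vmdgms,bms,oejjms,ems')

['vmdg', 'b', 'oejj', 'e']

Because the assertion is zero-width, the text it checks is not consumed and won't appear in the result.
Since nothing is captured, `findall` lists the 4 matched substrings directly.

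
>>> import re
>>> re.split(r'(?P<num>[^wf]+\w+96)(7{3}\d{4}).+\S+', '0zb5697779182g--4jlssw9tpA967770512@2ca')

The group in the pattern means `split` returns the separators' captures alongside the pieces.

['', '0zb5697779182g--4jlssw9tpA96', '7770512', '']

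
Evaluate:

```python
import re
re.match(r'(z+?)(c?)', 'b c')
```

None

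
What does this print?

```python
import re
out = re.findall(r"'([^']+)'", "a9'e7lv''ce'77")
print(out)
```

With a single group, `findall` returns only what that group captured — 2 items.

['e7lv', 'ce']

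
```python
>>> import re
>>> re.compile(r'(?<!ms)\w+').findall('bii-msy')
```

The negative lookaround is zero-width — it rules out positions where the adjacent text would match, without consuming anything.
No capturing groups, so `findall` returns the 2 full match strings.

['bii', 'msy']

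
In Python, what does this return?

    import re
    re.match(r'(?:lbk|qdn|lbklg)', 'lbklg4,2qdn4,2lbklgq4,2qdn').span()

(0, 3)

Branches in `(...|...)` are attempted left-to-right; the first branch that allows the whole pattern to succeed is taken.
`re.match` only tries the pattern at the start of the string.
The match spans [0:3] → 'lbk'.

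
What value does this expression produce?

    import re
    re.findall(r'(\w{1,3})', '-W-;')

The pattern matches 1 to 3 of a word character (captured).
Walking the string: at [1:2] match 'W', group 1 = 'W'.
With a single group, `findall` returns only what that group captured — 1 item.

['W']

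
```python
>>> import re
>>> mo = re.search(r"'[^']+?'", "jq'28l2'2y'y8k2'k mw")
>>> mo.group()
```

"'28l2'"

`re.search` scans for the first position where the pattern succeeds.
The match spans [2:8] → "'28l2'".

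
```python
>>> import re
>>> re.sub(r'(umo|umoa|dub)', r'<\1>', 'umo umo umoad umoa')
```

'<umo> <umo> <umo>ad <umo>a'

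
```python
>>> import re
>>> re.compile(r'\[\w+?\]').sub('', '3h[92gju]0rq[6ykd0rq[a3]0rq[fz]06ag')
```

'3h0rq[6ykd0rq0rq06ag'

Every occurrence is swapped for ''.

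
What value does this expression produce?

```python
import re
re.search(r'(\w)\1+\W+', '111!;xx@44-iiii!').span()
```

After group 1 captures some text, `\1` only succeeds where that same text appears again.
Unlike `match`, `search` isn't anchored — it looks for the pattern anywhere in the string.
The match spans [0:5] → '111!;'.
Captured: group 1 = '1'.

(0, 5)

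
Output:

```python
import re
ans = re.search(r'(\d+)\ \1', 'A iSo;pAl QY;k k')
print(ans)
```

None

The backreference `\1` re-matches whatever the first group consumed, character for character.
`re.search` scans for the first position where the pattern succeeds.
Here no position works, so the call returns None.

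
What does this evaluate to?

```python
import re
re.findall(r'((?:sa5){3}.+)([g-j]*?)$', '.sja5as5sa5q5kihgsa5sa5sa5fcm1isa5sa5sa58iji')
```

Pattern: the literal 'sa5' repeated 3 times, then one or more of any character (captured); then zero or more of a character in [g-j] (lazy) (captured); then anchored at the end.
Walking the string: at [17:44] match 'sa5sa5sa5fcm1isa5sa5sa58iji', groups = ('sa5sa5sa5fcm1isa5sa5sa58iji', '').
With 2 capturing groups, `findall` returns a 2-tuple per match.

[('sa5sa5sa5fcm1isa5sa5sa58iji', '')]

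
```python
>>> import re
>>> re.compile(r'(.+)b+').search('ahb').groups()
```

Pattern: one or more of any character (captured); then one or more of a literal 'b'.
`search` walks the string left to right and returns the first match it finds.
The match spans [0:3] → 'ahb'.
Captured: group 1 = 'ah'.

('ah',)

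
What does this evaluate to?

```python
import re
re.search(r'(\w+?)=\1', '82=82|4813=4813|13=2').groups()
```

('82',)

`\1` is not a pattern — it's the concrete string captured by group 1, re-applied verbatim.
Unlike `match`, `search` isn't anchored — it looks for the pattern anywhere in the string.
The match spans [0:5] → '82=82'.
Captured: group 1 = '82'.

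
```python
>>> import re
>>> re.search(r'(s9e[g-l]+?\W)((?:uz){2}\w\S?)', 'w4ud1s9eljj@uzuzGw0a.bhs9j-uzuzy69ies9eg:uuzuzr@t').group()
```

's9eljj@uzuzGw'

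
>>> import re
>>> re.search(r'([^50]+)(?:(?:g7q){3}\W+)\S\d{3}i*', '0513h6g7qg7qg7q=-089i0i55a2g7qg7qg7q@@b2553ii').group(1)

'13h6'

This matches one or more of any character except [50] (captured); then the literal 'g7q' repeated 3 times, then one or more of a non-word character (non-capturing group); then a non-whitespace character, then exactly 3 of a digit, then zero or more of the literal 'i'.
`re.search` tries every starting position until one works.
The match spans [2:21] → '13h6g7qg7qg7q=-089i'.
Captured: group 1 = '13h6'.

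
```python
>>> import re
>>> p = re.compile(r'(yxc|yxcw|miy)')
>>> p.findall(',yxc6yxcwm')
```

Alternation isn't longest-match — the leftmost alternative that fits at this position is chosen.
Matches: at [1:4] match 'yxc', group 1 = 'yxc'; at [5:8] match 'yxc', group 1 = 'yxc'.
One capturing group, so `findall` returns just the captured substring from each match — 2 in all.

['yxc', 'yxc']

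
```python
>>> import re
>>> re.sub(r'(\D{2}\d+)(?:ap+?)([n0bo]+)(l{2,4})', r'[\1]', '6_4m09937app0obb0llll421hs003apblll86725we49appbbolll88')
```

Pattern: exactly 2 of a non-digit, then one or more of a digit (captured); then the literal 'a', then one or more of a literal 'p' (lazy) (non-capturing group); then one or more of one of [n0bo] (captured); then 2 to 4 of a literal 'l' (captured).
Matches: at [24:35] → 'hs003apblll'; at [40:53] → 'we49appbbolll'.
`\1` in the replacement pulls in group 1's text for each match.

'6_4m09937app0obb0llll421[hs003]86725[we49]88'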